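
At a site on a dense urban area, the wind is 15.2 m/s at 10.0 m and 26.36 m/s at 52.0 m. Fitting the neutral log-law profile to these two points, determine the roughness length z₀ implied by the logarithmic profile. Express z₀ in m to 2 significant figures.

z₀ ≈ 1.1 m

Log law: V(z) ∝ ln(z/z₀). With r = V₁/V₂ = 15.2/26.36 = 0.57663,
r · ln(z₂/z₀) = ln(z₁/z₀) ⇒ ln z₀ = (ln z₁ − r·ln z₂)/(1 − r)
ln z₀ = (2.30259 − 0.57663×3.95124) / 0.42337 = 0.0571
z₀ = exp(0.0571) = 1.059 m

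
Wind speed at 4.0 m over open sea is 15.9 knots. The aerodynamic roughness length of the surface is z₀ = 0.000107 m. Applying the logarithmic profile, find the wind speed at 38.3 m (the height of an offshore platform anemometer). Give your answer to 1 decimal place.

Log law: V(z) ∝ ln(z/z₀), so V₂/V₁ = ln(z₂/z₀) / ln(z₁/z₀).
ln(38.3/0.000107) = 12.7881, ln(4.0/0.000107) = 10.5290
V₂ = 15.9 × 12.7881/10.5290 = 15.9 × 1.2146 = 19.3116 knots

19.3 knots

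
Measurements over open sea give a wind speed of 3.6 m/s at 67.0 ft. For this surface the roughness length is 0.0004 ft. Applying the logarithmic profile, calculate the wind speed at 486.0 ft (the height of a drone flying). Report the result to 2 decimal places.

Log law: V(z) ∝ ln(z/z₀), so V₂/V₁ = ln(z₂/z₀) / ln(z₁/z₀).
ln(486.0/0.0004) = 14.0103, ln(67.0/0.0004) = 12.0287
V₂ = 3.6 × 14.0103/12.0287 = 3.6 × 1.1647 = 4.1930 m/s

4.19 m/s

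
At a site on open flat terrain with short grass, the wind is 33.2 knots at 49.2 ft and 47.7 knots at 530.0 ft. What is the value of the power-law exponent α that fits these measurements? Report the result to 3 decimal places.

Power law: V₂/V₁ = (z₂/z₁)^α ⇒ α = ln(V₂/V₁) / ln(z₂/z₁)
α = ln(47.7/33.2) / ln(530.0/49.2) = ln(1.4367) / ln(10.7724)
  = 0.36238 / 2.37698 = 0.15245

α ≈ 0.152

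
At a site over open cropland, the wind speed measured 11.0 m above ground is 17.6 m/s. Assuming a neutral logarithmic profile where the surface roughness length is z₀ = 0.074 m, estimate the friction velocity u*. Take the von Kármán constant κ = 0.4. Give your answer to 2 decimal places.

u* ≈ 1.41 m/s

Log law: V(z) = (u*/κ) · ln(z/z₀) ⇒ u* = κ · V / ln(z/z₀)
u* = 0.4 × 17.6 / ln(11.0/0.074) = 0.4 × 17.6 / 5.0016
   = 7.0400 / 5.0016 = 1.4076 m/s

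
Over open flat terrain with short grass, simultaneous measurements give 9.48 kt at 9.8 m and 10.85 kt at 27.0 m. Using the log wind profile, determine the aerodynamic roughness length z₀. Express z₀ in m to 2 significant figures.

z₀ ≈ 0.0088 m

Log law: V(z) ∝ ln(z/z₀). With r = V₁/V₂ = 9.48/10.85 = 0.87373,
r · ln(z₂/z₀) = ln(z₁/z₀) ⇒ ln z₀ = (ln z₁ − r·ln z₂)/(1 − r)
ln z₀ = (2.28238 − 0.87373×3.29584) / 0.12627 = -4.7304
z₀ = exp(-4.7304) = 0.008823 m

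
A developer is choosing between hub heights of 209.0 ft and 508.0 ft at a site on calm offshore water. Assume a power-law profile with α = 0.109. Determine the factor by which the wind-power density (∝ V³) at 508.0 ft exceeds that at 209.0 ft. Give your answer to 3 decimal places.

Speed ratio: V_B/V_A = (z_B/z_A)^α = (508.0/209.0)^0.109 = (2.4306)^0.109 = 1.10165
Power-density ratio: P_B/P_A = (V_B/V_A)³ = (1.10165)³ = 1.33699

1.337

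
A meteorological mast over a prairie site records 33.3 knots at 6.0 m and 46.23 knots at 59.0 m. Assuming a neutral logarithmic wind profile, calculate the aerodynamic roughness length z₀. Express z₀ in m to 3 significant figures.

Log law: V(z) ∝ ln(z/z₀). With r = V₁/V₂ = 33.3/46.23 = 0.72031,
r · ln(z₂/z₀) = ln(z₁/z₀) ⇒ ln z₀ = (ln z₁ − r·ln z₂)/(1 − r)
ln z₀ = (1.79176 − 0.72031×4.07754) / 0.27969 = -4.0950
z₀ = exp(-4.0950) = 0.01665 m

z₀ ≈ 0.0167 m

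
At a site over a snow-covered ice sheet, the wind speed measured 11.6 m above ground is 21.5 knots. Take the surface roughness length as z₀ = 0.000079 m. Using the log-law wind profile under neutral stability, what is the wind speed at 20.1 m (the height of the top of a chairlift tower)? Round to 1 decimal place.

Log law: V(z) ∝ ln(z/z₀), so V₂/V₁ = ln(z₂/z₀) / ln(z₁/z₀).
ln(20.1/0.000079) = 12.4468, ln(11.6/0.000079) = 11.8971
V₂ = 21.5 × 12.4468/11.8971 = 21.5 × 1.0462 = 22.4934 knots

22.5 knots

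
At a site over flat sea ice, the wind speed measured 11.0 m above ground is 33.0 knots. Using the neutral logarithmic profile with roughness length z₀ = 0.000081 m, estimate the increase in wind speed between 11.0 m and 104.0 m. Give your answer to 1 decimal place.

Log law: V₂ = V₁ · ln(z₂/z₀)/ln(z₁/z₀) = 33.0 × 14.0655/11.8190 = 39.2725 knots
ΔV = 39.2725 − 33.0 = 6.2725 knots

6.3 knots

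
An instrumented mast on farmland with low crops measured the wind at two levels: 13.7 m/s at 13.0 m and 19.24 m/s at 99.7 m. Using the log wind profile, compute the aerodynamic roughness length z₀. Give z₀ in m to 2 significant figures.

z₀ ≈ 0.084 m

Log law: V(z) ∝ ln(z/z₀). With r = V₁/V₂ = 13.7/19.24 = 0.71206,
r · ln(z₂/z₀) = ln(z₁/z₀) ⇒ ln z₀ = (ln z₁ − r·ln z₂)/(1 − r)
ln z₀ = (2.56495 − 0.71206×4.60217) / 0.28794 = -2.4729
z₀ = exp(-2.4729) = 0.08434 m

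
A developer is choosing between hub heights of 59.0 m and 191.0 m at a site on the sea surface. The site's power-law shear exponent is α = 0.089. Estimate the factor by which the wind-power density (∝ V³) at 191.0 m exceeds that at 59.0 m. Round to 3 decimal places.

Speed ratio: V_B/V_A = (z_B/z_A)^α = (191.0/59.0)^0.089 = (3.2373)^0.089 = 1.11021
Power-density ratio: P_B/P_A = (V_B/V_A)³ = (1.11021)³ = 1.36842

1.368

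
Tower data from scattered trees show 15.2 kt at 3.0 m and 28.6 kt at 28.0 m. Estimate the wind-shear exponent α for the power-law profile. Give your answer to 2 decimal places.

Power law: V₂/V₁ = (z₂/z₁)^α ⇒ α = ln(V₂/V₁) / ln(z₂/z₁)
α = ln(28.6/15.2) / ln(28.0/3.0) = ln(1.8816) / ln(9.3333)
  = 0.63211 / 2.23359 = 0.28300

α ≈ 0.28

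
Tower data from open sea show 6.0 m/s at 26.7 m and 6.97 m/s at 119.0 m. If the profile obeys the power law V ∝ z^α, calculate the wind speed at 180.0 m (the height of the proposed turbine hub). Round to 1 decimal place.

First find α: α = ln(V₂/V₁)/ln(z₂/z₁) = ln(6.97/6.0)/ln(119.0/26.7) = 0.14986/1.49446 = 0.1003
Extrapolate from 119.0 m to 180.0 m: V₃ = 6.97 × (180.0/119.0)^0.1003 = 6.97 × 1.0424 = 7.2653 m/s

7.3 m/s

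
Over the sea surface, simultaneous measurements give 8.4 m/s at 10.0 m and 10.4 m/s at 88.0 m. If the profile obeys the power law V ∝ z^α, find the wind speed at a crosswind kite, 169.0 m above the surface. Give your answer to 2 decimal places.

First find α: α = ln(V₂/V₁)/ln(z₂/z₁) = ln(10.4/8.4)/ln(88.0/10.0) = 0.21357/2.17475 = 0.0982
Extrapolate from 88.0 m to 169.0 m: V₃ = 10.4 × (169.0/88.0)^0.0982 = 10.4 × 1.0662 = 11.0883 m/s

11.09 m/s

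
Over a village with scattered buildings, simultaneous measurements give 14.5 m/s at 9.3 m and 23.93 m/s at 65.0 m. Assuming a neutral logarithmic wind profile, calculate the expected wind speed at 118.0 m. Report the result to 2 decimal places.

26.82 m/s

Log law: V ∝ ln(z/z₀). From the pair, with r = V₁/V₂ = 0.60593,
ln z₀ = (ln z₁ − r·ln z₂)/(1 − r) = (2.2300 − 0.60593×4.1744)/0.39407 = -0.7597 → z₀ = 0.4678 m
V₃ = V₁ · ln(z₃/z₀)/ln(z₁/z₀) = 14.5 × 5.5304/2.9898 = 26.8220 m/s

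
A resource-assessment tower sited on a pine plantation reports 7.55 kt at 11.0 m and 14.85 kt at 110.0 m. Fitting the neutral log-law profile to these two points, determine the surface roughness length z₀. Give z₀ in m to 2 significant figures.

z₀ ≈ 1.0 m

Log law: V(z) ∝ ln(z/z₀). With r = V₁/V₂ = 7.55/14.85 = 0.50842,
r · ln(z₂/z₀) = ln(z₁/z₀) ⇒ ln z₀ = (ln z₁ − r·ln z₂)/(1 − r)
ln z₀ = (2.39790 − 0.50842×4.70048) / 0.49158 = 0.0165
z₀ = exp(0.0165) = 1.017 m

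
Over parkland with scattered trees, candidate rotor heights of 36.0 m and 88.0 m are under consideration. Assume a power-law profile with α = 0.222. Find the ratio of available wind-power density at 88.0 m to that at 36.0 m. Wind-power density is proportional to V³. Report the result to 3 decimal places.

1.814

Speed ratio: V_B/V_A = (z_B/z_A)^α = (88.0/36.0)^0.222 = (2.4444)^0.222 = 1.21948
Power-density ratio: P_B/P_A = (V_B/V_A)³ = (1.21948)³ = 1.81354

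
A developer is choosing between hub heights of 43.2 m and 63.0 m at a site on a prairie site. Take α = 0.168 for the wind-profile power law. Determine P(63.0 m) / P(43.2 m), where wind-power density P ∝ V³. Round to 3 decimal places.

1.209

Speed ratio: V_B/V_A = (z_B/z_A)^α = (63.0/43.2)^0.168 = (1.4583)^0.168 = 1.06544
Power-density ratio: P_B/P_A = (V_B/V_A)³ = (1.06544)³ = 1.20944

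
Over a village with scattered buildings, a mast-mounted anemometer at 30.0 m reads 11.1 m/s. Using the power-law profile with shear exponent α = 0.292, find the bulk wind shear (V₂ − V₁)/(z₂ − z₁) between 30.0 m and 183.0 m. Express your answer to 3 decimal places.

Power law: V₂ = V₁ · (z₂/z₁)^α = 11.1 × (6.1000)^0.292 = 18.8209 m/s
ΔV/Δz = (18.8209 − 11.1)/(183.0 − 30.0) = 7.7209/153.0000 = 0.05046 m/s/m

0.050 m/s/m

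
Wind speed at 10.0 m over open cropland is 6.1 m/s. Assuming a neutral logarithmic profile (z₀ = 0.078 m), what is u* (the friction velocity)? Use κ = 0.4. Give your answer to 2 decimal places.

Log law: V(z) = (u*/κ) · ln(z/z₀) ⇒ u* = κ · V / ln(z/z₀)
u* = 0.4 × 6.1 / ln(10.0/0.078) = 0.4 × 6.1 / 4.8536
   = 2.4400 / 4.8536 = 0.5027 m/s

u* ≈ 0.50 m/s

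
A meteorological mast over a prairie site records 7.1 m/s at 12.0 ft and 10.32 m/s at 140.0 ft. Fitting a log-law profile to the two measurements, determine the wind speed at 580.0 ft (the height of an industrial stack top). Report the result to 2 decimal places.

Log law: V ∝ ln(z/z₀). From the pair, with r = V₁/V₂ = 0.68798,
ln z₀ = (ln z₁ − r·ln z₂)/(1 − r) = (2.4849 − 0.68798×4.9416)/0.31202 = -2.9321 → z₀ = 0.05328 ft
V₃ = V₁ · ln(z₃/z₀)/ln(z₁/z₀) = 7.1 × 9.2951/5.4170 = 12.1830 m/s

12.18 m/s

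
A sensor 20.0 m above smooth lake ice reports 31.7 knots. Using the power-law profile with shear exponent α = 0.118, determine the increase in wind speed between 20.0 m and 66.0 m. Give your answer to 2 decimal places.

Power law: V₂ = V₁ · (z₂/z₁)^α = 31.7 × (3.3000)^0.118 = 36.4959 knots
ΔV = 36.4959 − 31.7 = 4.7959 knots

4.80 knots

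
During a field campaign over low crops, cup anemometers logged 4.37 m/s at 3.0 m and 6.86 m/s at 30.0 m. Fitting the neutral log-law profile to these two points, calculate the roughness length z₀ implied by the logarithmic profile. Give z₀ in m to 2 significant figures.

Log law: V(z) ∝ ln(z/z₀). With r = V₁/V₂ = 4.37/6.86 = 0.63703,
r · ln(z₂/z₀) = ln(z₁/z₀) ⇒ ln z₀ = (ln z₁ − r·ln z₂)/(1 − r)
ln z₀ = (1.09861 − 0.63703×3.40120) / 0.36297 = -2.9425
z₀ = exp(-2.9425) = 0.05274 m

z₀ ≈ 0.053 m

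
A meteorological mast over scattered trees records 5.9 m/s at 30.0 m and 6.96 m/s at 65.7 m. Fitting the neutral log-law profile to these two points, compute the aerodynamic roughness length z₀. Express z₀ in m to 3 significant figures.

z₀ ≈ 0.382 m

Log law: V(z) ∝ ln(z/z₀). With r = V₁/V₂ = 5.9/6.96 = 0.84770,
r · ln(z₂/z₀) = ln(z₁/z₀) ⇒ ln z₀ = (ln z₁ − r·ln z₂)/(1 − r)
ln z₀ = (3.40120 − 0.84770×4.18510) / 0.15230 = -0.9620
z₀ = exp(-0.9620) = 0.3821 m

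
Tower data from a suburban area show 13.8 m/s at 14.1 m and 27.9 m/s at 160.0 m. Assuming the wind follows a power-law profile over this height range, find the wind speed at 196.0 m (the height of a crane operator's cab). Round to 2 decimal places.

29.59 m/s

First find α: α = ln(V₂/V₁)/ln(z₂/z₁) = ln(27.9/13.8)/ln(160.0/14.1) = 0.70396/2.42900 = 0.2898
Extrapolate from 160.0 m to 196.0 m: V₃ = 27.9 × (196.0/160.0)^0.2898 = 27.9 × 1.0606 = 29.5902 m/s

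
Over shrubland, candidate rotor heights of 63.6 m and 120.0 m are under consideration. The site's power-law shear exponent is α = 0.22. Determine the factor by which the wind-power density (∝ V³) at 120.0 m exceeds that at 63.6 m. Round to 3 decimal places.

1.520

Speed ratio: V_B/V_A = (z_B/z_A)^α = (120.0/63.6)^0.22 = (1.8868)^0.22 = 1.14990
Power-density ratio: P_B/P_A = (V_B/V_A)³ = (1.14990)³ = 1.52047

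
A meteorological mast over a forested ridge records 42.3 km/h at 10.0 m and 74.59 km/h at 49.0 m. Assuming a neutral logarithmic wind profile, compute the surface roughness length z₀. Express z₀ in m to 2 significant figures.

z₀ ≈ 1.2 m

Log law: V(z) ∝ ln(z/z₀). With r = V₁/V₂ = 42.3/74.59 = 0.56710,
r · ln(z₂/z₀) = ln(z₁/z₀) ⇒ ln z₀ = (ln z₁ − r·ln z₂)/(1 − r)
ln z₀ = (2.30259 − 0.56710×3.89182) / 0.43290 = 0.2207
z₀ = exp(0.2207) = 1.247 m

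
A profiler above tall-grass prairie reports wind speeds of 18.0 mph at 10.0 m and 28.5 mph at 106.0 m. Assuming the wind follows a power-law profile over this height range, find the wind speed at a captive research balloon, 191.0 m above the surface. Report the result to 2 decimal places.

31.96 mph

First find α: α = ln(V₂/V₁)/ln(z₂/z₁) = ln(28.5/18.0)/ln(106.0/10.0) = 0.45953/2.36085 = 0.1946
Extrapolate from 106.0 m to 191.0 m: V₃ = 28.5 × (191.0/106.0)^0.1946 = 28.5 × 1.1214 = 31.9611 mph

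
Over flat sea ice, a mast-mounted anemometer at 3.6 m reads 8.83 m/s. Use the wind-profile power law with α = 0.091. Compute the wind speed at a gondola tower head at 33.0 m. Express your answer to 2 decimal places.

10.80 m/s

Power-law profile: V₂ = V₁ · (z₂/z₁)^α
V₂ = 8.83 × (33.0/3.6)^0.091 = 8.83 × (9.1667)^0.091
    = 8.83 × 1.2234 = 10.8024 m/s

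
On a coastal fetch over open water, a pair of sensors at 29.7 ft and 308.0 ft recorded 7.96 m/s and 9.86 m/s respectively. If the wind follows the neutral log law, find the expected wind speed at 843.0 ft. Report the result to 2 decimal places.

Log law: V ∝ ln(z/z₀). From the pair, with r = V₁/V₂ = 0.80730,
ln z₀ = (ln z₁ − r·ln z₂)/(1 − r) = (3.3911 − 0.80730×5.7301)/0.19270 = -6.4078 → z₀ = 0.001649 ft
V₃ = V₁ · ln(z₃/z₀)/ln(z₁/z₀) = 7.96 × 13.1448/9.7990 = 10.6779 m/s

10.68 m/s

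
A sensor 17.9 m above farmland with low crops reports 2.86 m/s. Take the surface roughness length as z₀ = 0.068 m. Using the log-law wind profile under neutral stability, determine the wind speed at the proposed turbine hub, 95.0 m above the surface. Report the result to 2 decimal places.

3.72 m/s

Log law: V(z) ∝ ln(z/z₀), so V₂/V₁ = ln(z₂/z₀) / ln(z₁/z₀).
ln(95.0/0.068) = 7.2421, ln(17.9/0.068) = 5.5730
V₂ = 2.86 × 7.2421/5.5730 = 2.86 × 1.2995 = 3.7165 m/s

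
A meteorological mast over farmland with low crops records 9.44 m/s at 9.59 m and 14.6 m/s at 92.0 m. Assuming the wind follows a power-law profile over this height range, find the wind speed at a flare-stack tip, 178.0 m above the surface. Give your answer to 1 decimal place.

First find α: α = ln(V₂/V₁)/ln(z₂/z₁) = ln(14.6/9.44)/ln(92.0/9.59) = 0.43607/2.26107 = 0.1929
Extrapolate from 92.0 m to 178.0 m: V₃ = 14.6 × (178.0/92.0)^0.1929 = 14.6 × 1.1357 = 16.5818 m/s

16.6 m/s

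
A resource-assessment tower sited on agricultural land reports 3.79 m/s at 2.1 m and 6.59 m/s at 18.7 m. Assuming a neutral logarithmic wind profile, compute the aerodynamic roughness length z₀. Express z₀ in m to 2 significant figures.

z₀ ≈ 0.11 m

Log law: V(z) ∝ ln(z/z₀). With r = V₁/V₂ = 3.79/6.59 = 0.57511,
r · ln(z₂/z₀) = ln(z₁/z₀) ⇒ ln z₀ = (ln z₁ − r·ln z₂)/(1 − r)
ln z₀ = (0.74194 − 0.57511×2.92852) / 0.42489 = -2.2178
z₀ = exp(-2.2178) = 0.1089 m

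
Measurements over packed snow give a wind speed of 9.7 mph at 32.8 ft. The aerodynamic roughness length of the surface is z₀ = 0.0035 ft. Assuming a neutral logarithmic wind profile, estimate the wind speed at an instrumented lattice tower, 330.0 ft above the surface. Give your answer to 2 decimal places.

12.15 mph

Log law: V(z) ∝ ln(z/z₀), so V₂/V₁ = ln(z₂/z₀) / ln(z₁/z₀).
ln(330.0/0.0035) = 11.4541, ln(32.8/0.0035) = 9.1454
V₂ = 9.7 × 11.4541/9.1454 = 9.7 × 1.2524 = 12.1487 mph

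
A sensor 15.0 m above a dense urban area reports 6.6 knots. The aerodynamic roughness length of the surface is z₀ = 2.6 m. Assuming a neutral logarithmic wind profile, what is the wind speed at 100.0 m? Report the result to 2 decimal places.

Log law: V(z) ∝ ln(z/z₀), so V₂/V₁ = ln(z₂/z₀) / ln(z₁/z₀).
ln(100.0/2.6) = 3.6497, ln(15.0/2.6) = 1.7525
V₂ = 6.6 × 3.6497/1.7525 = 6.6 × 2.0825 = 13.7445 knots

13.74 knots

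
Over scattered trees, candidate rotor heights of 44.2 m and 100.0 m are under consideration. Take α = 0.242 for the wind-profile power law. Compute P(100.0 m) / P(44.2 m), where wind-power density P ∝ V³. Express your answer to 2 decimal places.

Speed ratio: V_B/V_A = (z_B/z_A)^α = (100.0/44.2)^0.242 = (2.2624)^0.242 = 1.21845
Power-density ratio: P_B/P_A = (V_B/V_A)³ = (1.21845)³ = 1.80894

1.81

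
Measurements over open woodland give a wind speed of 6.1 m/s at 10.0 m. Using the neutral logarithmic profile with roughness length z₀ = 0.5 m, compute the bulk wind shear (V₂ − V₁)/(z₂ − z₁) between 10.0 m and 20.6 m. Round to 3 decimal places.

0.139 m/s/m

Log law: V₂ = V₁ · ln(z₂/z₀)/ln(z₁/z₀) = 6.1 × 3.7184/2.9957 = 7.5716 m/s
ΔV/Δz = (7.5716 − 6.1)/(20.6 − 10.0) = 1.4716/10.6000 = 0.13883 m/s/m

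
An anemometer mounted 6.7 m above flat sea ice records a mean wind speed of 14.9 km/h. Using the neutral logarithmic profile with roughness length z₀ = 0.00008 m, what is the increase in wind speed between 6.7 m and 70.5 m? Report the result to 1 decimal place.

3.1 km/h

Log law: V₂ = V₁ · ln(z₂/z₀)/ln(z₁/z₀) = 14.9 × 13.6891/11.3356 = 17.9936 km/h
ΔV = 17.9936 − 14.9 = 3.0936 km/h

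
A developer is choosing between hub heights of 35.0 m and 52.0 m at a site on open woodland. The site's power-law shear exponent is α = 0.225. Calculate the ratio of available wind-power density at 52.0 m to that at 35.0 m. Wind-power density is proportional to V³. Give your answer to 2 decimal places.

1.31

Speed ratio: V_B/V_A = (z_B/z_A)^α = (52.0/35.0)^0.225 = (1.4857)^0.225 = 1.09316
Power-density ratio: P_B/P_A = (V_B/V_A)³ = (1.09316)³ = 1.30634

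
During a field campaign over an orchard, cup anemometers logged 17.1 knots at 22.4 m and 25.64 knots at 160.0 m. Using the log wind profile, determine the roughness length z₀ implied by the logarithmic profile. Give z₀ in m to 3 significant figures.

Log law: V(z) ∝ ln(z/z₀). With r = V₁/V₂ = 17.1/25.64 = 0.66693,
r · ln(z₂/z₀) = ln(z₁/z₀) ⇒ ln z₀ = (ln z₁ − r·ln z₂)/(1 − r)
ln z₀ = (3.10906 − 0.66693×5.07517) / 0.33307 = -0.8278
z₀ = exp(-0.8278) = 0.4370 m

z₀ ≈ 0.437 m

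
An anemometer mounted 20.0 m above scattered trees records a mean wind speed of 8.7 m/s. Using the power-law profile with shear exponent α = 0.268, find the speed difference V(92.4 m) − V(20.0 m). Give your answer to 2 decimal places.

Power law: V₂ = V₁ · (z₂/z₁)^α = 8.7 × (4.6200)^0.268 = 13.1112 m/s
ΔV = 13.1112 − 8.7 = 4.4112 m/s

4.41 m/s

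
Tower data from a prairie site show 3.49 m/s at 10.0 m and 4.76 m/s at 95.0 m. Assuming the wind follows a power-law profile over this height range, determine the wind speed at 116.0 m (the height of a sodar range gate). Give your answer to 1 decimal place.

4.9 m/s

First find α: α = ln(V₂/V₁)/ln(z₂/z₁) = ln(4.76/3.49)/ln(95.0/10.0) = 0.31035/2.25129 = 0.1379
Extrapolate from 95.0 m to 116.0 m: V₃ = 4.76 × (116.0/95.0)^0.1379 = 4.76 × 1.0279 = 4.8929 m/s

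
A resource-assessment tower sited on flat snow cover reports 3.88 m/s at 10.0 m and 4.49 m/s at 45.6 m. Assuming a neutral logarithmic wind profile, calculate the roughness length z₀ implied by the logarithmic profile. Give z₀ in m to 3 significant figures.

z₀ ≈ 0.000644 m

Log law: V(z) ∝ ln(z/z₀). With r = V₁/V₂ = 3.88/4.49 = 0.86414,
r · ln(z₂/z₀) = ln(z₁/z₀) ⇒ ln z₀ = (ln z₁ − r·ln z₂)/(1 − r)
ln z₀ = (2.30259 − 0.86414×3.81991) / 0.13586 = -7.3486
z₀ = exp(-7.3486) = 0.0006435 m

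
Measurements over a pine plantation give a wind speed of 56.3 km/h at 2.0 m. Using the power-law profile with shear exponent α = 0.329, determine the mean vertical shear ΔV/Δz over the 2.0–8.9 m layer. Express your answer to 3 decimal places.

5.175 km/h/m

Power law: V₂ = V₁ · (z₂/z₁)^α = 56.3 × (4.4500)^0.329 = 92.0066 km/h
ΔV/Δz = (92.0066 − 56.3)/(8.9 − 2.0) = 35.7066/6.9000 = 5.17487 km/h/m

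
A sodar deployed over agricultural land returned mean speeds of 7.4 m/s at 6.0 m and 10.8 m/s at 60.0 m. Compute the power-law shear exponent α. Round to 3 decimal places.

Power law: V₂/V₁ = (z₂/z₁)^α ⇒ α = ln(V₂/V₁) / ln(z₂/z₁)
α = ln(10.8/7.4) / ln(60.0/6.0) = ln(1.4595) / ln(10.0000)
  = 0.37807 / 2.30259 = 0.16419

α ≈ 0.164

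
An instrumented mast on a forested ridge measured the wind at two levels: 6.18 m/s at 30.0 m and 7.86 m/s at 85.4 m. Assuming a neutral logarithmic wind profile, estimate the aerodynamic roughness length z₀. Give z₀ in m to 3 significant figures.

Log law: V(z) ∝ ln(z/z₀). With r = V₁/V₂ = 6.18/7.86 = 0.78626,
r · ln(z₂/z₀) = ln(z₁/z₀) ⇒ ln z₀ = (ln z₁ − r·ln z₂)/(1 − r)
ln z₀ = (3.40120 − 0.78626×4.44735) / 0.21374 = -0.4471
z₀ = exp(-0.4471) = 0.6395 m

z₀ ≈ 0.639 m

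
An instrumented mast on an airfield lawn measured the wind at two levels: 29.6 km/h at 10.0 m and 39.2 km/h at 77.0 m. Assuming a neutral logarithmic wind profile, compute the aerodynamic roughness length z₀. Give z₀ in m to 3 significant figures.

z₀ ≈ 0.0185 m

Log law: V(z) ∝ ln(z/z₀). With r = V₁/V₂ = 29.6/39.2 = 0.75510,
r · ln(z₂/z₀) = ln(z₁/z₀) ⇒ ln z₀ = (ln z₁ − r·ln z₂)/(1 − r)
ln z₀ = (2.30259 − 0.75510×4.34381) / 0.24490 = -3.9912
z₀ = exp(-3.9912) = 0.01848 m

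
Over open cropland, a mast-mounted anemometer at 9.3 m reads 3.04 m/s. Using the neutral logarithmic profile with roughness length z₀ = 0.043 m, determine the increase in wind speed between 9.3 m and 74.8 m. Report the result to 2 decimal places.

Log law: V₂ = V₁ · ln(z₂/z₀)/ln(z₁/z₀) = 3.04 × 7.4614/5.3766 = 4.2188 m/s
ΔV = 4.2188 − 3.04 = 1.1788 m/s

1.18 m/s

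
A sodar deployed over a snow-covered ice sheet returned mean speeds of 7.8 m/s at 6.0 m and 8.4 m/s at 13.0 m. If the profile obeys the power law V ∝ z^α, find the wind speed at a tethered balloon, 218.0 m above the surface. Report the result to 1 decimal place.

11.0 m/s

First find α: α = ln(V₂/V₁)/ln(z₂/z₁) = ln(8.4/7.8)/ln(13.0/6.0) = 0.07411/0.77319 = 0.0958
Extrapolate from 13.0 m to 218.0 m: V₃ = 8.4 × (218.0/13.0)^0.0958 = 8.4 × 1.3103 = 11.0064 m/s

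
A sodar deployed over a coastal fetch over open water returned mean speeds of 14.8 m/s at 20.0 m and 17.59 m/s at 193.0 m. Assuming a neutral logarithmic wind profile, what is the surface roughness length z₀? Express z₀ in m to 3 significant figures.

Log law: V(z) ∝ ln(z/z₀). With r = V₁/V₂ = 14.8/17.59 = 0.84139,
r · ln(z₂/z₀) = ln(z₁/z₀) ⇒ ln z₀ = (ln z₁ − r·ln z₂)/(1 − r)
ln z₀ = (2.99573 − 0.84139×5.26269) / 0.15861 = -9.0297
z₀ = exp(-9.0297) = 0.0001198 m

z₀ ≈ 0.000120 m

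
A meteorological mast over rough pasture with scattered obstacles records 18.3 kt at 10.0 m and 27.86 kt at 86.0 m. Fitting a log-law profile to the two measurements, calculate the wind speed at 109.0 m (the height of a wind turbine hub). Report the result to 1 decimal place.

28.9 kt

Log law: V ∝ ln(z/z₀). From the pair, with r = V₁/V₂ = 0.65686,
ln z₀ = (ln z₁ − r·ln z₂)/(1 − r) = (2.3026 − 0.65686×4.4543)/0.34314 = -1.8164 → z₀ = 0.1626 m
V₃ = V₁ · ln(z₃/z₀)/ln(z₁/z₀) = 18.3 × 6.5077/4.1190 = 28.9130 kt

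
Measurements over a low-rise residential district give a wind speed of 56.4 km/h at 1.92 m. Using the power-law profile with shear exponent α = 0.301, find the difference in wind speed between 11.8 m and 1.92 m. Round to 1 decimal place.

41.0 km/h

Power law: V₂ = V₁ · (z₂/z₁)^α = 56.4 × (6.1458)^0.301 = 97.4186 km/h
ΔV = 97.4186 − 56.4 = 41.0186 km/h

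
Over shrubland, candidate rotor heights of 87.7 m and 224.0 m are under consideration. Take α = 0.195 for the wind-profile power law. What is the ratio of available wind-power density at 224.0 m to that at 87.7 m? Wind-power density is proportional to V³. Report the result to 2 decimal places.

1.73

Speed ratio: V_B/V_A = (z_B/z_A)^α = (224.0/87.7)^0.195 = (2.5542)^0.195 = 1.20064
Power-density ratio: P_B/P_A = (V_B/V_A)³ = (1.20064)³ = 1.73077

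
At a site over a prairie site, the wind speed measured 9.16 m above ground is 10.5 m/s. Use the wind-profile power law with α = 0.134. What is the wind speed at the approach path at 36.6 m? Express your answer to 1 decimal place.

Power-law profile: V₂ = V₁ · (z₂/z₁)^α
V₂ = 10.5 × (36.6/9.16)^0.134 = 10.5 × (3.9956)^0.134
    = 10.5 × 1.2040 = 12.6416 m/s

12.6 m/s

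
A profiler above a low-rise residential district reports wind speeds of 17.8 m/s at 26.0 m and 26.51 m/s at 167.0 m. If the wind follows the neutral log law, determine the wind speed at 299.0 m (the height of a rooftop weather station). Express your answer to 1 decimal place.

29.2 m/s

Log law: V ∝ ln(z/z₀). From the pair, with r = V₁/V₂ = 0.67144,
ln z₀ = (ln z₁ − r·ln z₂)/(1 − r) = (3.2581 − 0.67144×5.1180)/0.32856 = -0.5428 → z₀ = 0.5811 m
V₃ = V₁ · ln(z₃/z₀)/ln(z₁/z₀) = 17.8 × 6.2433/3.8009 = 29.2376 m/s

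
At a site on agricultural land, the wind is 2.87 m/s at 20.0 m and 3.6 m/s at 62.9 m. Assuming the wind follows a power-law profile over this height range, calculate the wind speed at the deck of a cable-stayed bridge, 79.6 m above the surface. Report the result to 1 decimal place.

First find α: α = ln(V₂/V₁)/ln(z₂/z₁) = ln(3.6/2.87)/ln(62.9/20.0) = 0.22662/1.14581 = 0.1978
Extrapolate from 62.9 m to 79.6 m: V₃ = 3.6 × (79.6/62.9)^0.1978 = 3.6 × 1.0477 = 3.7716 m/s

3.8 m/s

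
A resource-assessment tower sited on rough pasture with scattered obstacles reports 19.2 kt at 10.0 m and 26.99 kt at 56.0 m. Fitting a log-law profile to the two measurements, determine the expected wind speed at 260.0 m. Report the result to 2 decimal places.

Log law: V ∝ ln(z/z₀). From the pair, with r = V₁/V₂ = 0.71137,
ln z₀ = (ln z₁ − r·ln z₂)/(1 − r) = (2.3026 − 0.71137×4.0254)/0.28863 = -1.9435 → z₀ = 0.1432 m
V₃ = V₁ · ln(z₃/z₀)/ln(z₁/z₀) = 19.2 × 7.5042/4.2461 = 33.9324 kt

33.93 kt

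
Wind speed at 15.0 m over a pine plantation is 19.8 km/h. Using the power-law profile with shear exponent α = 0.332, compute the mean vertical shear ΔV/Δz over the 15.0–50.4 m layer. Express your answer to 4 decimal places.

Power law: V₂ = V₁ · (z₂/z₁)^α = 19.8 × (3.3600)^0.332 = 29.6081 km/h
ΔV/Δz = (29.6081 − 19.8)/(50.4 − 15.0) = 9.8081/35.4000 = 0.27706 km/h/m

0.2771 km/h/m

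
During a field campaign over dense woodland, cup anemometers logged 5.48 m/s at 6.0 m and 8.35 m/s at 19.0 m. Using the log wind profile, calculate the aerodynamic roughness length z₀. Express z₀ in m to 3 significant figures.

Log law: V(z) ∝ ln(z/z₀). With r = V₁/V₂ = 5.48/8.35 = 0.65629,
r · ln(z₂/z₀) = ln(z₁/z₀) ⇒ ln z₀ = (ln z₁ − r·ln z₂)/(1 − r)
ln z₀ = (1.79176 − 0.65629×2.94444) / 0.34371 = -0.4092
z₀ = exp(-0.4092) = 0.6642 m

z₀ ≈ 0.664 m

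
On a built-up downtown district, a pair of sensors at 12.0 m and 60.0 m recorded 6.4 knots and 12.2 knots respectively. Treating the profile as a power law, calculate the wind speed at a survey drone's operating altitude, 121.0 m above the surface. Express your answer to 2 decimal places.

First find α: α = ln(V₂/V₁)/ln(z₂/z₁) = ln(12.2/6.4)/ln(60.0/12.0) = 0.64514/1.60944 = 0.4008
Extrapolate from 60.0 m to 121.0 m: V₃ = 12.2 × (121.0/60.0)^0.4008 = 12.2 × 1.3247 = 16.1611 knots

16.16 knots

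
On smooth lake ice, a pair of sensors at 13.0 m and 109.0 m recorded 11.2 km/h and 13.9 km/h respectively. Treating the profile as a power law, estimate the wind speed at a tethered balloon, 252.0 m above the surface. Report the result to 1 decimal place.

15.1 km/h

First find α: α = ln(V₂/V₁)/ln(z₂/z₁) = ln(13.9/11.2)/ln(109.0/13.0) = 0.21598/2.12640 = 0.1016
Extrapolate from 109.0 m to 252.0 m: V₃ = 13.9 × (252.0/109.0)^0.1016 = 13.9 × 1.0889 = 15.1350 km/h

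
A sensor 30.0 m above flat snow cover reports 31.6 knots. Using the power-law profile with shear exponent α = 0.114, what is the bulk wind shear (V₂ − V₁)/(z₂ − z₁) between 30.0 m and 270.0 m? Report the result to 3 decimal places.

0.037 knots/m

Power law: V₂ = V₁ · (z₂/z₁)^α = 31.6 × (9.0000)^0.114 = 40.5948 knots
ΔV/Δz = (40.5948 − 31.6)/(270.0 − 30.0) = 8.9948/240.0000 = 0.03748 knots/m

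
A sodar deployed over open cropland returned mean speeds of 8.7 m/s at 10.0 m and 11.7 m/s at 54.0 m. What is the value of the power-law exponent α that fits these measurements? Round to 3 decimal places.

Power law: V₂/V₁ = (z₂/z₁)^α ⇒ α = ln(V₂/V₁) / ln(z₂/z₁)
α = ln(11.7/8.7) / ln(54.0/10.0) = ln(1.3448) / ln(5.4000)
  = 0.29627 / 1.68640 = 0.17568

α ≈ 0.176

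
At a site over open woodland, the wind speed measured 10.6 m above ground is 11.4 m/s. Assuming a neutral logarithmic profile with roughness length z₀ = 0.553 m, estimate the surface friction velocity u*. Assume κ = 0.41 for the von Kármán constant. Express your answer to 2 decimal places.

u* ≈ 1.58 m/s

Log law: V(z) = (u*/κ) · ln(z/z₀) ⇒ u* = κ · V / ln(z/z₀)
u* = 0.41 × 11.4 / ln(10.6/0.553) = 0.41 × 11.4 / 2.9533
   = 4.6740 / 2.9533 = 1.5827 m/s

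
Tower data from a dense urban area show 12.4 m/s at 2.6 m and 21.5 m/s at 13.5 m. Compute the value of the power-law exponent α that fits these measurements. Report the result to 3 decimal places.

Power law: V₂/V₁ = (z₂/z₁)^α ⇒ α = ln(V₂/V₁) / ln(z₂/z₁)
α = ln(21.5/12.4) / ln(13.5/2.6) = ln(1.7339) / ln(5.1923)
  = 0.55036 / 1.64718 = 0.33412

α ≈ 0.334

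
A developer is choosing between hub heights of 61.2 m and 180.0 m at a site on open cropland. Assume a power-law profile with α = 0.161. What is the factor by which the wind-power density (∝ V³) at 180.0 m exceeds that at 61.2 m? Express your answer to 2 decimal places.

Speed ratio: V_B/V_A = (z_B/z_A)^α = (180.0/61.2)^0.161 = (2.9412)^0.161 = 1.18968
Power-density ratio: P_B/P_A = (V_B/V_A)³ = (1.18968)³ = 1.68382

1.68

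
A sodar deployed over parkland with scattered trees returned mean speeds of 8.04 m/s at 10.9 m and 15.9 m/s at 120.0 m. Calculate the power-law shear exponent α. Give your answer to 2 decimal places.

Power law: V₂/V₁ = (z₂/z₁)^α ⇒ α = ln(V₂/V₁) / ln(z₂/z₁)
α = ln(15.9/8.04) / ln(120.0/10.9) = ln(1.9776) / ln(11.0092)
  = 0.68189 / 2.39873 = 0.28427

α ≈ 0.28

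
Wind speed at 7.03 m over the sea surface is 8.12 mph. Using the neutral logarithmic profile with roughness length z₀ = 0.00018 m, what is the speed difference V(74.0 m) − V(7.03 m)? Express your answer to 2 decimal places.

1.81 mph

Log law: V₂ = V₁ · ln(z₂/z₀)/ln(z₁/z₀) = 8.12 × 12.9266/10.5727 = 9.9278 mph
ΔV = 9.9278 − 8.12 = 1.8078 mph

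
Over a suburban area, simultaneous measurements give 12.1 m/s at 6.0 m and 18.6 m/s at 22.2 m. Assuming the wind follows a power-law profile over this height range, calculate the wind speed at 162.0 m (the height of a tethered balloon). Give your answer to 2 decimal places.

35.74 m/s

First find α: α = ln(V₂/V₁)/ln(z₂/z₁) = ln(18.6/12.1)/ln(22.2/6.0) = 0.42996/1.30833 = 0.3286
Extrapolate from 22.2 m to 162.0 m: V₃ = 18.6 × (162.0/22.2)^0.3286 = 18.6 × 1.9216 = 35.7415 m/s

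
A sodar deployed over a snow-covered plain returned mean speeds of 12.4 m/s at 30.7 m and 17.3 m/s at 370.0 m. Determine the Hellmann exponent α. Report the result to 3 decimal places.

Power law: V₂/V₁ = (z₂/z₁)^α ⇒ α = ln(V₂/V₁) / ln(z₂/z₁)
α = ln(17.3/12.4) / ln(370.0/30.7) = ln(1.3952) / ln(12.0521)
  = 0.33301 / 2.48924 = 0.13378

α ≈ 0.134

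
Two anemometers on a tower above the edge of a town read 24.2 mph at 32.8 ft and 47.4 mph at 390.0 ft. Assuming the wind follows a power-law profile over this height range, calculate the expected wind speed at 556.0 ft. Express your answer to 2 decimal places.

52.19 mph

First find α: α = ln(V₂/V₁)/ln(z₂/z₁) = ln(47.4/24.2)/ln(390.0/32.8) = 0.67227/2.47572 = 0.2715
Extrapolate from 390.0 ft to 556.0 ft: V₃ = 47.4 × (556.0/390.0)^0.2715 = 47.4 × 1.1011 = 52.1914 mph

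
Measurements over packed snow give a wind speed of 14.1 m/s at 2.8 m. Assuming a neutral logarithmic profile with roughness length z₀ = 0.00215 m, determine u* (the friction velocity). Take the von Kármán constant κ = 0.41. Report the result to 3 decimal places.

Log law: V(z) = (u*/κ) · ln(z/z₀) ⇒ u* = κ · V / ln(z/z₀)
u* = 0.41 × 14.1 / ln(2.8/0.00215) = 0.41 × 14.1 / 7.1719
   = 5.7810 / 7.1719 = 0.8061 m/s

u* ≈ 0.806 m/s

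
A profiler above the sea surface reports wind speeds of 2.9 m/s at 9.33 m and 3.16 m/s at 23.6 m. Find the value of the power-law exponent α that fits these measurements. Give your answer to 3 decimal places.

α ≈ 0.093

Power law: V₂/V₁ = (z₂/z₁)^α ⇒ α = ln(V₂/V₁) / ln(z₂/z₁)
α = ln(3.16/2.9) / ln(23.6/9.33) = ln(1.0897) / ln(2.5295)
  = 0.08586 / 0.92801 = 0.09252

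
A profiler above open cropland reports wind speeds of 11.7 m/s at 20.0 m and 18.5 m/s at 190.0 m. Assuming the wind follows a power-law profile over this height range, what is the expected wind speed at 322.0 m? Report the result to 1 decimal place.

20.6 m/s

First find α: α = ln(V₂/V₁)/ln(z₂/z₁) = ln(18.5/11.7)/ln(190.0/20.0) = 0.45818/2.25129 = 0.2035
Extrapolate from 190.0 m to 322.0 m: V₃ = 18.5 × (322.0/190.0)^0.2035 = 18.5 × 1.1133 = 20.5967 m/s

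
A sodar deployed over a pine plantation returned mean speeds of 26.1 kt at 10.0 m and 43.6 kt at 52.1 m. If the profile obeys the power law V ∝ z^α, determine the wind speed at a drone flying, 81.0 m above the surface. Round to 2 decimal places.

First find α: α = ln(V₂/V₁)/ln(z₂/z₁) = ln(43.6/26.1)/ln(52.1/10.0) = 0.51312/1.65058 = 0.3109
Extrapolate from 52.1 m to 81.0 m: V₃ = 43.6 × (81.0/52.1)^0.3109 = 43.6 × 1.1470 = 50.0109 kt

50.01 kt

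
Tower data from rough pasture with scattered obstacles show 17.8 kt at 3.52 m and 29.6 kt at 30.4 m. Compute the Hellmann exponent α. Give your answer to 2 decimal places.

α ≈ 0.24

Power law: V₂/V₁ = (z₂/z₁)^α ⇒ α = ln(V₂/V₁) / ln(z₂/z₁)
α = ln(29.6/17.8) / ln(30.4/3.52) = ln(1.6629) / ln(8.6364)
  = 0.50858 / 2.15598 = 0.23589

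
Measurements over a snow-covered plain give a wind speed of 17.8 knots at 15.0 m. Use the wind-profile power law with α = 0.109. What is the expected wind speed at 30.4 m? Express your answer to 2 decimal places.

Power-law profile: V₂ = V₁ · (z₂/z₁)^α
V₂ = 17.8 × (30.4/15.0)^0.109 = 17.8 × (2.0267)^0.109
    = 17.8 × 1.0800 = 19.2247 knots

19.22 knots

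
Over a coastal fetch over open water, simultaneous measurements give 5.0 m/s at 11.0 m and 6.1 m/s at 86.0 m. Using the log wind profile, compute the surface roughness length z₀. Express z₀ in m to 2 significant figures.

z₀ ≈ 0.00096 m

Log law: V(z) ∝ ln(z/z₀). With r = V₁/V₂ = 5.0/6.1 = 0.81967,
r · ln(z₂/z₀) = ln(z₁/z₀) ⇒ ln z₀ = (ln z₁ − r·ln z₂)/(1 − r)
ln z₀ = (2.39790 − 0.81967×4.45435) / 0.18033 = -6.9496
z₀ = exp(-6.9496) = 0.0009590 m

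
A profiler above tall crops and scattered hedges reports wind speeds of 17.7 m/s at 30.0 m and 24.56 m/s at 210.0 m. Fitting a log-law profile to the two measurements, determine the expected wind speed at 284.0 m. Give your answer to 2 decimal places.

Log law: V ∝ ln(z/z₀). From the pair, with r = V₁/V₂ = 0.72068,
ln z₀ = (ln z₁ − r·ln z₂)/(1 − r) = (3.4012 − 0.72068×5.3471)/0.27932 = -1.6196 → z₀ = 0.1980 m
V₃ = V₁ · ln(z₃/z₀)/ln(z₁/z₀) = 17.7 × 7.2686/5.0208 = 25.6242 m/s

25.62 m/s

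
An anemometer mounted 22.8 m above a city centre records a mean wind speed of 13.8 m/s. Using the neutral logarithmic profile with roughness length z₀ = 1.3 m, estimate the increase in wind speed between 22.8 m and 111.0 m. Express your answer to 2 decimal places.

Log law: V₂ = V₁ · ln(z₂/z₀)/ln(z₁/z₀) = 13.8 × 4.4472/2.8644 = 21.4254 m/s
ΔV = 21.4254 − 13.8 = 7.6254 m/s

7.63 m/s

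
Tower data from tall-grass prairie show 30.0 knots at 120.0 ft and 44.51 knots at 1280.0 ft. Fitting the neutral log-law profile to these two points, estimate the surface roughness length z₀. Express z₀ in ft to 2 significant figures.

Log law: V(z) ∝ ln(z/z₀). With r = V₁/V₂ = 30.0/44.51 = 0.67401,
r · ln(z₂/z₀) = ln(z₁/z₀) ⇒ ln z₀ = (ln z₁ − r·ln z₂)/(1 − r)
ln z₀ = (4.78749 − 0.67401×7.15462) / 0.32599 = -0.1066
z₀ = exp(-0.1066) = 0.8989 ft

z₀ ≈ 0.90 ft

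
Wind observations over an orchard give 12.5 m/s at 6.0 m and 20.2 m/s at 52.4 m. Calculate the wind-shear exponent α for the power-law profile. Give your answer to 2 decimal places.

Power law: V₂/V₁ = (z₂/z₁)^α ⇒ α = ln(V₂/V₁) / ln(z₂/z₁)
α = ln(20.2/12.5) / ln(52.4/6.0) = ln(1.6160) / ln(8.7333)
  = 0.47995 / 2.16715 = 0.22147

α ≈ 0.22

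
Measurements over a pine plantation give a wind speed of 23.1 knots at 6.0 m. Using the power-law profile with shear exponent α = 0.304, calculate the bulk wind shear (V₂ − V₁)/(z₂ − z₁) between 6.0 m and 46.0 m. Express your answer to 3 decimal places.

0.495 knots/m

Power law: V₂ = V₁ · (z₂/z₁)^α = 23.1 × (7.6667)^0.304 = 42.9074 knots
ΔV/Δz = (42.9074 − 23.1)/(46.0 − 6.0) = 19.8074/40.0000 = 0.49519 knots/m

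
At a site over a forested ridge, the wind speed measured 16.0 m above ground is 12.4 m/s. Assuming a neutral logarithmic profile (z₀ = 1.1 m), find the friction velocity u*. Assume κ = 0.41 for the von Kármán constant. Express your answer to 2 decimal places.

u* ≈ 1.90 m/s

Log law: V(z) = (u*/κ) · ln(z/z₀) ⇒ u* = κ · V / ln(z/z₀)
u* = 0.41 × 12.4 / ln(16.0/1.1) = 0.41 × 12.4 / 2.6773
   = 5.0840 / 2.6773 = 1.8989 m/s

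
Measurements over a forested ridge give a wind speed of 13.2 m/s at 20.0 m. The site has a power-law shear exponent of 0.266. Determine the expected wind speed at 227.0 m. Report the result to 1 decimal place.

Power-law profile: V₂ = V₁ · (z₂/z₁)^α
V₂ = 13.2 × (227.0/20.0)^0.266 = 13.2 × (11.3500)^0.266
    = 13.2 × 1.9082 = 25.1885 m/s

25.2 m/s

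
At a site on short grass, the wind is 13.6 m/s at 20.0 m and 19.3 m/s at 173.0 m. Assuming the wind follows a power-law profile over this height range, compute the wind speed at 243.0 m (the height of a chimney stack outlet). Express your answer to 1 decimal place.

First find α: α = ln(V₂/V₁)/ln(z₂/z₁) = ln(19.3/13.6)/ln(173.0/20.0) = 0.35004/2.15756 = 0.1622
Extrapolate from 173.0 m to 243.0 m: V₃ = 19.3 × (243.0/173.0)^0.1622 = 19.3 × 1.0567 = 20.3937 m/s

20.4 m/s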